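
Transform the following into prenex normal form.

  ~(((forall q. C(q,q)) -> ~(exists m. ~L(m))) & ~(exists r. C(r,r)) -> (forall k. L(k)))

exists q. forall m. forall r. exists k. ((~C(q,q) | L(m)) & ~C(r,r) & ~L(k))

Rewrite implications/biconditionals: A → B as ¬A ∨ B.
  ~(~((~(forall q. C(q,q)) | ~(exists m. ~L(m))) & ~(exists r. C(r,r))) | (forall k. L(k)))
Push ¬ through the quantifiers and connectives to reach negation normal form:
  ((exists q. ~C(q,q)) | (forall m. L(m))) & (forall r. ~C(r,r)) & (exists k. ~L(k))
All bound variables are already distinct, so no renaming is needed.
Pull the quantifiers to the front (each side's bound variable is not free in the other side):
  exists q. forall m. forall r. exists k. ((~C(q,q) | L(m)) & ~C(r,r) & ~L(k))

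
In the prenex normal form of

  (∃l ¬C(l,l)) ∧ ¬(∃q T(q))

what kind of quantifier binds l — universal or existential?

existential

Drive negations inward (¬∀x A ≡ ∃x ¬A, ¬∃x A ≡ ∀x ¬A, De Morgan for ∧/∨):
  (∃l ¬C(l,l)) ∧ (∀q ¬T(q))
Finally move all quantifiers to the prefix:
  ∃l ∀q (¬C(l,l) ∧ ¬T(q))
The quantifier ∃l sits under an even number of negations, so it remains existential.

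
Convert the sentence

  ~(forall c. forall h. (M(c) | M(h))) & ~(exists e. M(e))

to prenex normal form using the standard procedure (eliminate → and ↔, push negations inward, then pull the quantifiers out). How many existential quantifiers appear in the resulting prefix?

2

Move each ¬ inward, flipping quantifiers it crosses:
  (exists c. exists h. (~M(c) & ~M(h))) & (forall e. ~M(e))
All bound variables are already distinct, so no renaming is needed.
Extract every quantifier outward, since the variables are now distinct and don't occur free across branches:
  exists c. exists h. forall e. (~M(c) & ~M(h) & ~M(e))
The prefix is exists c exists h forall e: 1 universal, 2 existential.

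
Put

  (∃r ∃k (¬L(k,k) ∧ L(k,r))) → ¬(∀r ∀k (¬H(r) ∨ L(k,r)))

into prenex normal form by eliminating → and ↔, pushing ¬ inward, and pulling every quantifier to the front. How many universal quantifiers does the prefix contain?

2

Eliminate → and ↔ using ¬ and ∨.
  ¬(∃r ∃k (¬L(k,k) ∧ L(k,r))) ∨ ¬(∀r ∀k (¬H(r) ∨ L(k,r)))
Drive negations inward (¬∀x A ≡ ∃x ¬A, ¬∃x A ≡ ∀x ¬A, De Morgan for ∧/∨):
  (∀r ∀k (L(k,k) ∨ ¬L(k,r))) ∨ (∃r ∃k (H(r) ∧ ¬L(k,r)))
Rename bound variables to avoid capture: r↦v1, k↦w.
  (∀r ∀k (L(k,k) ∨ ¬L(k,r))) ∨ (∃v1 ∃w (H(v1) ∧ ¬L(w,v1)))
Extract every quantifier outward, since the variables are now distinct and don't occur free across branches:
  ∀r ∀k ∃v1 ∃w (L(k,k) ∨ ¬L(k,r) ∨ H(v1) ∧ ¬L(w,v1))
The prefix is ∀r ∀k ∃v1 ∃w: 2 universal, 2 existential.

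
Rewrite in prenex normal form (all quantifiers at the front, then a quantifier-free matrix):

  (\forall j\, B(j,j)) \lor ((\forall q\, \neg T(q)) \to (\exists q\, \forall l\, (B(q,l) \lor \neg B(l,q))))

Eliminate → and ↔ using ¬ and ∨.
  (\forall j\, B(j,j)) \lor \neg (\forall q\, \neg T(q)) \lor (\exists q\, \forall l\, (B(q,l) \lor \neg B(l,q)))
Drive negations inward (¬∀x A ≡ ∃x ¬A, ¬∃x A ≡ ∀x ¬A, De Morgan for ∧/∨):
  (\forall j\, B(j,j)) \lor (\exists q\, T(q)) \lor (\exists q\, \forall l\, (B(q,l) \lor \neg B(l,q)))
Standardize variables apart so no two quantifiers bind the same name: q↦r.
  (\forall j\, B(j,j)) \lor (\exists q\, T(q)) \lor (\exists r\, \forall l\, (B(r,l) \lor \neg B(l,r)))
Extract every quantifier outward, since the variables are now distinct and don't occur free across branches:
  \forall j\, \exists q\, \exists r\, \forall l\, (B(j,j) \lor T(q) \lor B(r,l) \lor \neg B(l,r))

\forall j\, \exists q\, \exists r\, \forall l\, (B(j,j) \lor T(q) \lor B(r,l) \lor \neg B(l,r))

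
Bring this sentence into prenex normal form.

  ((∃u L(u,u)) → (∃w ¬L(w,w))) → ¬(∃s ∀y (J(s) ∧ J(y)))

∃u ∀w ∀s ∃y (L(u,u) ∧ L(w,w) ∨ ¬J(s) ∨ ¬J(y))

First replace A → B with ¬A ∨ B.
  ¬(¬(∃u L(u,u)) ∨ (∃w ¬L(w,w))) ∨ ¬(∃s ∀y (J(s) ∧ J(y)))
Drive negations inward (¬∀x A ≡ ∃x ¬A, ¬∃x A ≡ ∀x ¬A, De Morgan for ∧/∨):
  (∃u L(u,u)) ∧ (∀w L(w,w)) ∨ (∀s ∃y (¬J(s) ∨ ¬J(y)))
All bound variables are already distinct, so no renaming is needed.
Extract every quantifier outward, since the variables are now distinct and don't occur free across branches:
  ∃u ∀w ∀s ∃y (L(u,u) ∧ L(w,w) ∨ ¬J(s) ∨ ¬J(y))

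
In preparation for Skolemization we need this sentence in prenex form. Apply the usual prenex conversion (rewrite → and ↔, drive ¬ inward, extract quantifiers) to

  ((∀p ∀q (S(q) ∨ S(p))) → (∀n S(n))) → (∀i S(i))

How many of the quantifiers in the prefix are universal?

First replace A → B with ¬A ∨ B.
  ¬(¬(∀p ∀q (S(q) ∨ S(p))) ∨ (∀n S(n))) ∨ (∀i S(i))
Move each ¬ inward, flipping quantifiers it crosses:
  (∀p ∀q (S(q) ∨ S(p))) ∧ (∃n ¬S(n)) ∨ (∀i S(i))
All bound variables are already distinct, so no renaming is needed.
Pull the quantifiers to the front (each side's bound variable is not free in the other side):
  ∀p ∀q ∃n ∀i ((S(q) ∨ S(p)) ∧ ¬S(n) ∨ S(i))
The prefix is ∀p ∀q ∃n ∀i: 3 universal, 1 existential.

3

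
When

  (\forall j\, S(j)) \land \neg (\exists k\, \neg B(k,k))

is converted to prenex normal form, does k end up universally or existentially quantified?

universal

Drive negations inward (¬∀x A ≡ ∃x ¬A, ¬∃x A ≡ ∀x ¬A, De Morgan for ∧/∨):
  (\forall j\, S(j)) \land (\forall k\, B(k,k))
Pull the quantifiers to the front (each side's bound variable is not free in the other side):
  \forall j\, \forall k\, (S(j) \land B(k,k))
The quantifier \exists k sits under an odd number of negations, so it flips to \forall k.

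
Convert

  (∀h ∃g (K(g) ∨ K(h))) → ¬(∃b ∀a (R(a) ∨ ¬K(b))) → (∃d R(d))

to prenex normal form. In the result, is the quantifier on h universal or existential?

Rewrite implications/biconditionals: A → B as ¬A ∨ B.
  ¬(∀h ∃g (K(g) ∨ K(h))) ∨ ¬¬(∃b ∀a (R(a) ∨ ¬K(b))) ∨ (∃d R(d))
Move each ¬ inward, flipping quantifiers it crosses:
  (∃h ∀g (¬K(g) ∧ ¬K(h))) ∨ (∃b ∀a (R(a) ∨ ¬K(b))) ∨ (∃d R(d))
All bound variables are already distinct, so no renaming is needed.
Extract every quantifier outward, since the variables are now distinct and don't occur free across branches:
  ∃h ∀g ∃b ∀a ∃d (¬K(g) ∧ ¬K(h) ∨ R(a) ∨ ¬K(b) ∨ R(d))
The quantifier ∀h sits under an odd number of negations (counting the antecedent side of each →), so it flips to ∃h.

existential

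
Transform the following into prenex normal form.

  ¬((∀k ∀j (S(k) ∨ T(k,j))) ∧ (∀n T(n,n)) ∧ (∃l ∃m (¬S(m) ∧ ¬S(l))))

∃k ∃j ∃n ∀l ∀m (¬S(k) ∧ ¬T(k,j) ∨ ¬T(n,n) ∨ S(m) ∨ S(l))

Move each ¬ inward, flipping quantifiers it crosses:
  (∃k ∃j (¬S(k) ∧ ¬T(k,j))) ∨ (∃n ¬T(n,n)) ∨ (∀l ∀m (S(m) ∨ S(l)))
All bound variables are already distinct, so no renaming is needed.
Finally move all quantifiers to the prefix:
  ∃k ∃j ∃n ∀l ∀m (¬S(k) ∧ ¬T(k,j) ∨ ¬T(n,n) ∨ S(m) ∨ S(l))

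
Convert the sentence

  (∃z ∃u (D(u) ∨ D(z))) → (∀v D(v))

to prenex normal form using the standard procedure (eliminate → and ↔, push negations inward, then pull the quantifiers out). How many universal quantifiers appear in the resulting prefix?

3

First replace A → B with ¬A ∨ B.
  ¬(∃z ∃u (D(u) ∨ D(z))) ∨ (∀v D(v))
Drive negations inward (¬∀x A ≡ ∃x ¬A, ¬∃x A ≡ ∀x ¬A, De Morgan for ∧/∨):
  (∀z ∀u (¬D(u) ∧ ¬D(z))) ∨ (∀v D(v))
Finally move all quantifiers to the prefix:
  ∀z ∀u ∀v (¬D(u) ∧ ¬D(z) ∨ D(v))
The prefix is ∀z ∀u ∀v: 3 universal, 0 existential.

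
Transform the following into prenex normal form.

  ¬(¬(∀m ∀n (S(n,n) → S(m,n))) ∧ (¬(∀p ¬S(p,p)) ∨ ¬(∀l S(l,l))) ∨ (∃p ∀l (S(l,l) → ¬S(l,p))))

Eliminate → and ↔ using ¬ and ∨.
  ¬(¬(∀m ∀n (¬S(n,n) ∨ S(m,n))) ∧ (¬(∀p ¬S(p,p)) ∨ ¬(∀l S(l,l))) ∨ (∃p ∀l (¬S(l,l) ∨ ¬S(l,p))))
Push ¬ through the quantifiers and connectives to reach negation normal form:
  ((∀m ∀n (¬S(n,n) ∨ S(m,n))) ∨ (∀p ¬S(p,p)) ∧ (∀l S(l,l))) ∧ (∀p ∃l (S(l,l) ∧ S(l,p)))
Standardize variables apart so no two quantifiers bind the same name: p↦s, l↦b.
  ((∀m ∀n (¬S(n,n) ∨ S(m,n))) ∨ (∀p ¬S(p,p)) ∧ (∀l S(l,l))) ∧ (∀s ∃b (S(b,b) ∧ S(b,s)))
Extract every quantifier outward, since the variables are now distinct and don't occur free across branches:
  ∀m ∀n ∀p ∀l ∀s ∃b ((¬S(n,n) ∨ S(m,n) ∨ ¬S(p,p) ∧ S(l,l)) ∧ S(b,b) ∧ S(b,s))

∀m ∀n ∀p ∀l ∀s ∃b ((¬S(n,n) ∨ S(m,n) ∨ ¬S(p,p) ∧ S(l,l)) ∧ S(b,b) ∧ S(b,s))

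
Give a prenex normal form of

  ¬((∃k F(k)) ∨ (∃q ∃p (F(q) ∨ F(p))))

Move each ¬ inward, flipping quantifiers it crosses:
  (∀k ¬F(k)) ∧ (∀q ∀p (¬F(q) ∧ ¬F(p)))
Finally move all quantifiers to the prefix:
  ∀k ∀q ∀p (¬F(k) ∧ ¬F(q) ∧ ¬F(p))

∀k ∀q ∀p (¬F(k) ∧ ¬F(q) ∧ ¬F(p))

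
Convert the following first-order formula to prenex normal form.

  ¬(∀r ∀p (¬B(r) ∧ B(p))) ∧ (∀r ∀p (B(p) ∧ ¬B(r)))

∃r ∃p ∀c ∀q ((B(r) ∨ ¬B(p)) ∧ B(q) ∧ ¬B(c))

Push ¬ through the quantifiers and connectives to reach negation normal form:
  (∃r ∃p (B(r) ∨ ¬B(p))) ∧ (∀r ∀p (B(p) ∧ ¬B(r)))
Rename bound variables to avoid capture: r↦c, p↦q.
  (∃r ∃p (B(r) ∨ ¬B(p))) ∧ (∀c ∀q (B(q) ∧ ¬B(c)))
Pull the quantifiers to the front (each side's bound variable is not free in the other side):
  ∃r ∃p ∀c ∀q ((B(r) ∨ ¬B(p)) ∧ B(q) ∧ ¬B(c))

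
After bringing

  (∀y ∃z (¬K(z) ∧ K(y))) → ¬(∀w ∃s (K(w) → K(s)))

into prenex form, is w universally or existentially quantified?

Eliminate → and ↔ using ¬ and ∨.
  ¬(∀y ∃z (¬K(z) ∧ K(y))) ∨ ¬(∀w ∃s (¬K(w) ∨ K(s)))
Drive negations inward (¬∀x A ≡ ∃x ¬A, ¬∃x A ≡ ∀x ¬A, De Morgan for ∧/∨):
  (∃y ∀z (K(z) ∨ ¬K(y))) ∨ (∃w ∀s (K(w) ∧ ¬K(s)))
Extract every quantifier outward, since the variables are now distinct and don't occur free across branches:
  ∃y ∀z ∃w ∀s (K(z) ∨ ¬K(y) ∨ K(w) ∧ ¬K(s))
The quantifier ∀w sits under an odd number of negations (counting the antecedent side of each →), so it flips to ∃w.

existential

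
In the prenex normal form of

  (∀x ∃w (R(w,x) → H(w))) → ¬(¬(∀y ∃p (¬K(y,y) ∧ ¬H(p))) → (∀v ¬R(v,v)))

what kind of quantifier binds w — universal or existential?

First replace A → B with ¬A ∨ B.
  ¬(∀x ∃w (¬R(w,x) ∨ H(w))) ∨ ¬(¬¬(∀y ∃p (¬K(y,y) ∧ ¬H(p))) ∨ (∀v ¬R(v,v)))
Push ¬ through the quantifiers and connectives to reach negation normal form:
  (∃x ∀w (R(w,x) ∧ ¬H(w))) ∨ (∃y ∀p (K(y,y) ∨ H(p))) ∧ (∃v R(v,v))
Pull the quantifiers to the front (each side's bound variable is not free in the other side):
  ∃x ∀w ∃y ∀p ∃v (R(w,x) ∧ ¬H(w) ∨ (K(y,y) ∨ H(p)) ∧ R(v,v))
The quantifier ∃w sits under an odd number of negations (counting the antecedent side of each →), so it flips to ∀w.

universal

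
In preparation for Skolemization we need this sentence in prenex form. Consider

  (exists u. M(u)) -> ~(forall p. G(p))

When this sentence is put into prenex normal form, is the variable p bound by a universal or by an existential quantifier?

Rewrite implications/biconditionals: A → B as ¬A ∨ B.
  ~(exists u. M(u)) | ~(forall p. G(p))
Push ¬ through the quantifiers and connectives to reach negation normal form:
  (forall u. ~M(u)) | (exists p. ~G(p))
Finally move all quantifiers to the prefix:
  forall u. exists p. (~M(u) | ~G(p))
The quantifier forall p sits under an odd number of negations (counting the antecedent side of each →), so it flips to exists p.

existential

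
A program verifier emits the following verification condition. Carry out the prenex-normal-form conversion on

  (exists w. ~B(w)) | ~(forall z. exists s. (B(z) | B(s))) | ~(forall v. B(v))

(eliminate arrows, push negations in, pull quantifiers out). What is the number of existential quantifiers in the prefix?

Move each ¬ inward, flipping quantifiers it crosses:
  (exists w. ~B(w)) | (exists z. forall s. (~B(z) & ~B(s))) | (exists v. ~B(v))
All bound variables are already distinct, so no renaming is needed.
Extract every quantifier outward, since the variables are now distinct and don't occur free across branches:
  exists w. exists z. forall s. exists v. (~B(w) | ~B(z) & ~B(s) | ~B(v))
The prefix is exists w exists z forall s exists v: 1 universal, 3 existential.

3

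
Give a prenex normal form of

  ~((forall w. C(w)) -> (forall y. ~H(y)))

Rewrite implications/biconditionals: A → B as ¬A ∨ B.
  ~(~(forall w. C(w)) | (forall y. ~H(y)))
Move each ¬ inward, flipping quantifiers it crosses:
  (forall w. C(w)) & (exists y. H(y))
All bound variables are already distinct, so no renaming is needed.
Pull the quantifiers to the front (each side's bound variable is not free in the other side):
  forall w. exists y. (C(w) & H(y))

forall w. exists y. (C(w) & H(y))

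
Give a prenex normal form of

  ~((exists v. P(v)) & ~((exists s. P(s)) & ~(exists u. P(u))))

forall v. exists s. forall u. (~P(v) | P(s) & ~P(u))

Move each ¬ inward, flipping quantifiers it crosses:
  (forall v. ~P(v)) | (exists s. P(s)) & (forall u. ~P(u))
All bound variables are already distinct, so no renaming is needed.
Extract every quantifier outward, since the variables are now distinct and don't occur free across branches:
  forall v. exists s. forall u. (~P(v) | P(s) & ~P(u))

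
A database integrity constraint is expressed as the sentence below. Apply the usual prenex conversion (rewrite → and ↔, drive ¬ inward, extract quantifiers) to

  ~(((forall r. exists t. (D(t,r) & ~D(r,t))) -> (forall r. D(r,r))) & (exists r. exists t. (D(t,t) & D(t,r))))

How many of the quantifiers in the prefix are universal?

First replace A → B with ¬A ∨ B.
  ~((~(forall r. exists t. (D(t,r) & ~D(r,t))) | (forall r. D(r,r))) & (exists r. exists t. (D(t,t) & D(t,r))))
Drive negations inward (¬∀x A ≡ ∃x ¬A, ¬∃x A ≡ ∀x ¬A, De Morgan for ∧/∨):
  (forall r. exists t. (D(t,r) & ~D(r,t))) & (exists r. ~D(r,r)) | (forall r. forall t. (~D(t,t) | ~D(t,r)))
Rename bound variables to avoid capture: r↦s, r↦u1, t↦b.
  (forall r. exists t. (D(t,r) & ~D(r,t))) & (exists s. ~D(s,s)) | (forall u1. forall b. (~D(b,b) | ~D(b,u1)))
Finally move all quantifiers to the prefix:
  forall r. exists t. exists s. forall u1. forall b. (D(t,r) & ~D(r,t) & ~D(s,s) | ~D(b,b) | ~D(b,u1))
The prefix is forall r exists t exists s forall u1 forall b: 3 universal, 2 existential.

3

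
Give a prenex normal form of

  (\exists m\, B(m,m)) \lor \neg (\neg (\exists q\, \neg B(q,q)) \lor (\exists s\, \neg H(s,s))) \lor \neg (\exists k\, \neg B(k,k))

\exists m\, \exists q\, \forall s\, \forall k\, (B(m,m) \lor \neg B(q,q) \land H(s,s) \lor B(k,k))

Drive negations inward (¬∀x A ≡ ∃x ¬A, ¬∃x A ≡ ∀x ¬A, De Morgan for ∧/∨):
  (\exists m\, B(m,m)) \lor (\exists q\, \neg B(q,q)) \land (\forall s\, H(s,s)) \lor (\forall k\, B(k,k))
Pull the quantifiers to the front (each side's bound variable is not free in the other side):
  \exists m\, \exists q\, \forall s\, \forall k\, (B(m,m) \lor \neg B(q,q) \land H(s,s) \lor B(k,k))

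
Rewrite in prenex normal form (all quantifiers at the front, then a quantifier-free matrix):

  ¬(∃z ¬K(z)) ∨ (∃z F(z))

∀z ∃v1 (K(z) ∨ F(v1))

Drive negations inward (¬∀x A ≡ ∃x ¬A, ¬∃x A ≡ ∀x ¬A, De Morgan for ∧/∨):
  (∀z K(z)) ∨ (∃z F(z))
Standardize variables apart so no two quantifiers bind the same name: z↦v1.
  (∀z K(z)) ∨ (∃v1 F(v1))
Finally move all quantifiers to the prefix:
  ∀z ∃v1 (K(z) ∨ F(v1))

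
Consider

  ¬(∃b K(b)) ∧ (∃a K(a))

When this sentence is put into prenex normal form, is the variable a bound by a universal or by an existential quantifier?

existential

Move each ¬ inward, flipping quantifiers it crosses:
  (∀b ¬K(b)) ∧ (∃a K(a))
All bound variables are already distinct, so no renaming is needed.
Finally move all quantifiers to the prefix:
  ∀b ∃a (¬K(b) ∧ K(a))
The quantifier ∃a sits under an even number of negations, so it remains existential.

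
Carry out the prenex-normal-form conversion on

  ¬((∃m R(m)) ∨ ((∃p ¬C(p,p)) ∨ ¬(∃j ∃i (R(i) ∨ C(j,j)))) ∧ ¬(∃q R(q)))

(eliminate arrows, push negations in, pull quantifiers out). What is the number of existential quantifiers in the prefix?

Drive negations inward (¬∀x A ≡ ∃x ¬A, ¬∃x A ≡ ∀x ¬A, De Morgan for ∧/∨):
  (∀m ¬R(m)) ∧ ((∀p C(p,p)) ∧ (∃j ∃i (R(i) ∨ C(j,j))) ∨ (∃q R(q)))
Finally move all quantifiers to the prefix:
  ∀m ∀p ∃j ∃i ∃q (¬R(m) ∧ (C(p,p) ∧ (R(i) ∨ C(j,j)) ∨ R(q)))
The prefix is ∀m ∀p ∃j ∃i ∃q: 2 universal, 3 existential.

3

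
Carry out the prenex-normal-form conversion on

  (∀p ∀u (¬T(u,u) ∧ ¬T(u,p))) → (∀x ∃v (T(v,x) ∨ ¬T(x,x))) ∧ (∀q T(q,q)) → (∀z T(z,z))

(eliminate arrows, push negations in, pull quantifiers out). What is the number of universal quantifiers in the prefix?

Eliminate → and ↔ using ¬ and ∨.
  ¬(∀p ∀u (¬T(u,u) ∧ ¬T(u,p))) ∨ ¬((∀x ∃v (T(v,x) ∨ ¬T(x,x))) ∧ (∀q T(q,q))) ∨ (∀z T(z,z))
Move each ¬ inward, flipping quantifiers it crosses:
  (∃p ∃u (T(u,u) ∨ T(u,p))) ∨ (∃x ∀v (¬T(v,x) ∧ T(x,x))) ∨ (∃q ¬T(q,q)) ∨ (∀z T(z,z))
Pull the quantifiers to the front (each side's bound variable is not free in the other side):
  ∃p ∃u ∃x ∀v ∃q ∀z (T(u,u) ∨ T(u,p) ∨ ¬T(v,x) ∧ T(x,x) ∨ ¬T(q,q) ∨ T(z,z))
The prefix is ∃p ∃u ∃x ∀v ∃q ∀z: 2 universal, 4 existential.

2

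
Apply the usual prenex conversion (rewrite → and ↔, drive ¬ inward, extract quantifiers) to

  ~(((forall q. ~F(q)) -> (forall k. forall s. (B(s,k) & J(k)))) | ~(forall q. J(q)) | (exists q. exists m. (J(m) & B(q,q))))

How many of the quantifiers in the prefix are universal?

Eliminate → and ↔ using ¬ and ∨.
  ~(~(forall q. ~F(q)) | (forall k. forall s. (B(s,k) & J(k))) | ~(forall q. J(q)) | (exists q. exists m. (J(m) & B(q,q))))
Drive negations inward (¬∀x A ≡ ∃x ¬A, ¬∃x A ≡ ∀x ¬A, De Morgan for ∧/∨):
  (forall q. ~F(q)) & (exists k. exists s. (~B(s,k) | ~J(k))) & (forall q. J(q)) & (forall q. forall m. (~J(m) | ~B(q,q)))
Rename bound variables to avoid capture: q↦x, q↦b.
  (forall q. ~F(q)) & (exists k. exists s. (~B(s,k) | ~J(k))) & (forall x. J(x)) & (forall b. forall m. (~J(m) | ~B(b,b)))
Extract every quantifier outward, since the variables are now distinct and don't occur free across branches:
  forall q. exists k. exists s. forall x. forall b. forall m. (~F(q) & (~B(s,k) | ~J(k)) & J(x) & (~J(m) | ~B(b,b)))
The prefix is forall q exists k exists s forall x forall b forall m: 4 universal, 2 existential.

4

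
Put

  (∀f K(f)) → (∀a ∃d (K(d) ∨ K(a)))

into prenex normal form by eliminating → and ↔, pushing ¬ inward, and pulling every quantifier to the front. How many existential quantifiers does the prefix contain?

Rewrite implications/biconditionals: A → B as ¬A ∨ B.
  ¬(∀f K(f)) ∨ (∀a ∃d (K(d) ∨ K(a)))
Move each ¬ inward, flipping quantifiers it crosses:
  (∃f ¬K(f)) ∨ (∀a ∃d (K(d) ∨ K(a)))
All bound variables are already distinct, so no renaming is needed.
Finally move all quantifiers to the prefix:
  ∃f ∀a ∃d (¬K(f) ∨ K(d) ∨ K(a))
The prefix is ∃f ∀a ∃d: 1 universal, 2 existential.

2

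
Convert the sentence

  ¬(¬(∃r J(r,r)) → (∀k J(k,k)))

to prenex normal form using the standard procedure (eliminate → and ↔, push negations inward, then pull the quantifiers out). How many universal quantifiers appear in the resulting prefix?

1

Eliminate → and ↔ using ¬ and ∨.
  ¬(¬¬(∃r J(r,r)) ∨ (∀k J(k,k)))
Push ¬ through the quantifiers and connectives to reach negation normal form:
  (∀r ¬J(r,r)) ∧ (∃k ¬J(k,k))
All bound variables are already distinct, so no renaming is needed.
Extract every quantifier outward, since the variables are now distinct and don't occur free across branches:
  ∀r ∃k (¬J(r,r) ∧ ¬J(k,k))
The prefix is ∀r ∃k: 1 universal, 1 existential.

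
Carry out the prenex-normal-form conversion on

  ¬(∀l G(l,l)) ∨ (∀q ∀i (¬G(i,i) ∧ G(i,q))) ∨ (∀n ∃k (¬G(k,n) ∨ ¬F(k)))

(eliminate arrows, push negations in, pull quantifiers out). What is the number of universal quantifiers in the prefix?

3

Push ¬ through the quantifiers and connectives to reach negation normal form:
  (∃l ¬G(l,l)) ∨ (∀q ∀i (¬G(i,i) ∧ G(i,q))) ∨ (∀n ∃k (¬G(k,n) ∨ ¬F(k)))
Extract every quantifier outward, since the variables are now distinct and don't occur free across branches:
  ∃l ∀q ∀i ∀n ∃k (¬G(l,l) ∨ ¬G(i,i) ∧ G(i,q) ∨ ¬G(k,n) ∨ ¬F(k))
The prefix is ∃l ∀q ∀i ∀n ∃k: 3 universal, 2 existential.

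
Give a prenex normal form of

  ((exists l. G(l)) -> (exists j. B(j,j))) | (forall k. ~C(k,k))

First replace A → B with ¬A ∨ B.
  ~(exists l. G(l)) | (exists j. B(j,j)) | (forall k. ~C(k,k))
Drive negations inward (¬∀x A ≡ ∃x ¬A, ¬∃x A ≡ ∀x ¬A, De Morgan for ∧/∨):
  (forall l. ~G(l)) | (exists j. B(j,j)) | (forall k. ~C(k,k))
All bound variables are already distinct, so no renaming is needed.
Pull the quantifiers to the front (each side's bound variable is not free in the other side):
  forall l. exists j. forall k. (~G(l) | B(j,j) | ~C(k,k))

forall l. exists j. forall k. (~G(l) | B(j,j) | ~C(k,k))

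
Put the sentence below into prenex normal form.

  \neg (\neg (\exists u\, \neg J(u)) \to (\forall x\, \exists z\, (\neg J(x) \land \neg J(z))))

First replace A → B with ¬A ∨ B.
  \neg (\neg \neg (\exists u\, \neg J(u)) \lor (\forall x\, \exists z\, (\neg J(x) \land \neg J(z))))
Drive negations inward (¬∀x A ≡ ∃x ¬A, ¬∃x A ≡ ∀x ¬A, De Morgan for ∧/∨):
  (\forall u\, J(u)) \land (\exists x\, \forall z\, (J(x) \lor J(z)))
Finally move all quantifiers to the prefix:
  \forall u\, \exists x\, \forall z\, (J(u) \land (J(x) \lor J(z)))

\forall u\, \exists x\, \forall z\, (J(u) \land (J(x) \lor J(z)))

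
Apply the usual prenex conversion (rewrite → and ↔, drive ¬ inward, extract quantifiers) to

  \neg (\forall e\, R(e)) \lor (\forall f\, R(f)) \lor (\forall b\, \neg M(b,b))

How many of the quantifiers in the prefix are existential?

Move each ¬ inward, flipping quantifiers it crosses:
  (\exists e\, \neg R(e)) \lor (\forall f\, R(f)) \lor (\forall b\, \neg M(b,b))
All bound variables are already distinct, so no renaming is needed.
Pull the quantifiers to the front (each side's bound variable is not free in the other side):
  \exists e\, \forall f\, \forall b\, (\neg R(e) \lor R(f) \lor \neg M(b,b))
The prefix is \exists e \forall f \forall b: 2 universal, 1 existential.

1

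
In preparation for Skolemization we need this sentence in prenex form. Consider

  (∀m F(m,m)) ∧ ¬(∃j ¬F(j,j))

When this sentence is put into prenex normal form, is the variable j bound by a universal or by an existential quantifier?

universal

Push ¬ through the quantifiers and connectives to reach negation normal form:
  (∀m F(m,m)) ∧ (∀j F(j,j))
Pull the quantifiers to the front (each side's bound variable is not free in the other side):
  ∀m ∀j (F(m,m) ∧ F(j,j))
The quantifier ∃j sits under an odd number of negations, so it flips to ∀j.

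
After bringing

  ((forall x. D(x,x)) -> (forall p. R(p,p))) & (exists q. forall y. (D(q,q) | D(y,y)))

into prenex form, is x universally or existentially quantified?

existential

First replace A → B with ¬A ∨ B.
  (~(forall x. D(x,x)) | (forall p. R(p,p))) & (exists q. forall y. (D(q,q) | D(y,y)))
Drive negations inward (¬∀x A ≡ ∃x ¬A, ¬∃x A ≡ ∀x ¬A, De Morgan for ∧/∨):
  ((exists x. ~D(x,x)) | (forall p. R(p,p))) & (exists q. forall y. (D(q,q) | D(y,y)))
Pull the quantifiers to the front (each side's bound variable is not free in the other side):
  exists x. forall p. exists q. forall y. ((~D(x,x) | R(p,p)) & (D(q,q) | D(y,y)))
The quantifier forall x sits under an odd number of negations (counting the antecedent side of each →), so it flips to exists x.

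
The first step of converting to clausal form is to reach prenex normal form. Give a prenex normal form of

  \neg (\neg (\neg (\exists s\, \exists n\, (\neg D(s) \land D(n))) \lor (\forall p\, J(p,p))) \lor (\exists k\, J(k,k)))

\forall s\, \forall n\, \forall p\, \forall k\, ((D(s) \lor \neg D(n) \lor J(p,p)) \land \neg J(k,k))

Drive negations inward (¬∀x A ≡ ∃x ¬A, ¬∃x A ≡ ∀x ¬A, De Morgan for ∧/∨):
  ((\forall s\, \forall n\, (D(s) \lor \neg D(n))) \lor (\forall p\, J(p,p))) \land (\forall k\, \neg J(k,k))
Extract every quantifier outward, since the variables are now distinct and don't occur free across branches:
  \forall s\, \forall n\, \forall p\, \forall k\, ((D(s) \lor \neg D(n) \lor J(p,p)) \land \neg J(k,k))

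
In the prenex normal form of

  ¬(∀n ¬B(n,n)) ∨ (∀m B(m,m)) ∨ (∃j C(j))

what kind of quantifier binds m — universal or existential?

universal

Push ¬ through the quantifiers and connectives to reach negation normal form:
  (∃n B(n,n)) ∨ (∀m B(m,m)) ∨ (∃j C(j))
All bound variables are already distinct, so no renaming is needed.
Extract every quantifier outward, since the variables are now distinct and don't occur free across branches:
  ∃n ∀m ∃j (B(n,n) ∨ B(m,m) ∨ C(j))
The quantifier ∀m sits under an even number of negations, so it remains universal.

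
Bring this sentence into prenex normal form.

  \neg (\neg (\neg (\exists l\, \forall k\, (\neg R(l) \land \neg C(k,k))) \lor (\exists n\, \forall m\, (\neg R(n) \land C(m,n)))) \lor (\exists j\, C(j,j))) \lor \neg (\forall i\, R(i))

\forall l\, \exists k\, \exists n\, \forall m\, \forall j\, \exists i\, ((R(l) \lor C(k,k) \lor \neg R(n) \land C(m,n)) \land \neg C(j,j) \lor \neg R(i))

Move each ¬ inward, flipping quantifiers it crosses:
  ((\forall l\, \exists k\, (R(l) \lor C(k,k))) \lor (\exists n\, \forall m\, (\neg R(n) \land C(m,n)))) \land (\forall j\, \neg C(j,j)) \lor (\exists i\, \neg R(i))
All bound variables are already distinct, so no renaming is needed.
Pull the quantifiers to the front (each side's bound variable is not free in the other side):
  \forall l\, \exists k\, \exists n\, \forall m\, \forall j\, \exists i\, ((R(l) \lor C(k,k) \lor \neg R(n) \land C(m,n)) \land \neg C(j,j) \lor \neg R(i))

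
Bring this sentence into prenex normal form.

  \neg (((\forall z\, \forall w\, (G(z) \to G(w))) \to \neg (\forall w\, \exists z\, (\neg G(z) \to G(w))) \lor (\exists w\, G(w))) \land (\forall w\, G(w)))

\forall z\, \forall w\, \forall y1\, \exists b\, \forall w1\, \exists v\, ((\neg G(z) \lor G(w)) \land (G(b) \lor G(y1)) \land \neg G(w1) \lor \neg G(v))

Eliminate → and ↔ using ¬ and ∨.
  \neg ((\neg (\forall z\, \forall w\, (\neg G(z) \lor G(w))) \lor \neg (\forall w\, \exists z\, (\neg \neg G(z) \lor G(w))) \lor (\exists w\, G(w))) \land (\forall w\, G(w)))
Drive negations inward (¬∀x A ≡ ∃x ¬A, ¬∃x A ≡ ∀x ¬A, De Morgan for ∧/∨):
  (\forall z\, \forall w\, (\neg G(z) \lor G(w))) \land (\forall w\, \exists z\, (G(z) \lor G(w))) \land (\forall w\, \neg G(w)) \lor (\exists w\, \neg G(w))
Rename bound variables to avoid capture: w↦y1, z↦b, w↦w1, w↦v.
  (\forall z\, \forall w\, (\neg G(z) \lor G(w))) \land (\forall y1\, \exists b\, (G(b) \lor G(y1))) \land (\forall w1\, \neg G(w1)) \lor (\exists v\, \neg G(v))
Extract every quantifier outward, since the variables are now distinct and don't occur free across branches:
  \forall z\, \forall w\, \forall y1\, \exists b\, \forall w1\, \exists v\, ((\neg G(z) \lor G(w)) \land (G(b) \lor G(y1)) \land \neg G(w1) \lor \neg G(v))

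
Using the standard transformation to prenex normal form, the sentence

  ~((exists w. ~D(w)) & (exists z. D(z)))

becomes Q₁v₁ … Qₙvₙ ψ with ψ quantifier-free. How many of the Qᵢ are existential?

Drive negations inward (¬∀x A ≡ ∃x ¬A, ¬∃x A ≡ ∀x ¬A, De Morgan for ∧/∨):
  (forall w. D(w)) | (forall z. ~D(z))
All bound variables are already distinct, so no renaming is needed.
Finally move all quantifiers to the prefix:
  forall w. forall z. (D(w) | ~D(z))
The prefix is forall w forall z: 2 universal, 0 existential.

0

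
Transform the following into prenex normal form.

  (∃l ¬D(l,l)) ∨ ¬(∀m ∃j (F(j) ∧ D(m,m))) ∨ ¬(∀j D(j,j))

∃l ∃m ∀j ∃v (¬D(l,l) ∨ ¬F(j) ∨ ¬D(m,m) ∨ ¬D(v,v))

Move each ¬ inward, flipping quantifiers it crosses:
  (∃l ¬D(l,l)) ∨ (∃m ∀j (¬F(j) ∨ ¬D(m,m))) ∨ (∃j ¬D(j,j))
Give each quantifier a distinct variable: j↦v.
  (∃l ¬D(l,l)) ∨ (∃m ∀j (¬F(j) ∨ ¬D(m,m))) ∨ (∃v ¬D(v,v))
Extract every quantifier outward, since the variables are now distinct and don't occur free across branches:
  ∃l ∃m ∀j ∃v (¬D(l,l) ∨ ¬F(j) ∨ ¬D(m,m) ∨ ¬D(v,v))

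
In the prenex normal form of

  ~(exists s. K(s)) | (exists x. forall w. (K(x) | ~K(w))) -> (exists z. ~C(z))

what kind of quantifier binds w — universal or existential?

Rewrite implications/biconditionals: A → B as ¬A ∨ B.
  ~(~(exists s. K(s)) | (exists x. forall w. (K(x) | ~K(w)))) | (exists z. ~C(z))
Push ¬ through the quantifiers and connectives to reach negation normal form:
  (exists s. K(s)) & (forall x. exists w. (~K(x) & K(w))) | (exists z. ~C(z))
All bound variables are already distinct, so no renaming is needed.
Extract every quantifier outward, since the variables are now distinct and don't occur free across branches:
  exists s. forall x. exists w. exists z. (K(s) & ~K(x) & K(w) | ~C(z))
The quantifier forall w sits under an odd number of negations (counting the antecedent side of each →), so it flips to exists w.

existential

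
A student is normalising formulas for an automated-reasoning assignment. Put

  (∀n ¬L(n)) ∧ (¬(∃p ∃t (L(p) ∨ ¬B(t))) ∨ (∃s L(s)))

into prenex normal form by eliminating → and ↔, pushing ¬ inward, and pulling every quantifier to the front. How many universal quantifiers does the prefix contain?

Move each ¬ inward, flipping quantifiers it crosses:
  (∀n ¬L(n)) ∧ ((∀p ∀t (¬L(p) ∧ B(t))) ∨ (∃s L(s)))
All bound variables are already distinct, so no renaming is needed.
Extract every quantifier outward, since the variables are now distinct and don't occur free across branches:
  ∀n ∀p ∀t ∃s (¬L(n) ∧ (¬L(p) ∧ B(t) ∨ L(s)))
The prefix is ∀n ∀p ∀t ∃s: 3 universal, 1 existential.

3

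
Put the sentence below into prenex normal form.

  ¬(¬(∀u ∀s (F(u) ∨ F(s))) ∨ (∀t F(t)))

∀u ∀s ∃t ((F(u) ∨ F(s)) ∧ ¬F(t))

Push ¬ through the quantifiers and connectives to reach negation normal form:
  (∀u ∀s (F(u) ∨ F(s))) ∧ (∃t ¬F(t))
Finally move all quantifiers to the prefix:
  ∀u ∀s ∃t ((F(u) ∨ F(s)) ∧ ¬F(t))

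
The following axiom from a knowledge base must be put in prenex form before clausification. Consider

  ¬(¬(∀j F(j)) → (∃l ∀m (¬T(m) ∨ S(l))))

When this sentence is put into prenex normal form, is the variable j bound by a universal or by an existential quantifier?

Eliminate → and ↔ using ¬ and ∨.
  ¬(¬¬(∀j F(j)) ∨ (∃l ∀m (¬T(m) ∨ S(l))))
Push ¬ through the quantifiers and connectives to reach negation normal form:
  (∃j ¬F(j)) ∧ (∀l ∃m (T(m) ∧ ¬S(l)))
Pull the quantifiers to the front (each side's bound variable is not free in the other side):
  ∃j ∀l ∃m (¬F(j) ∧ T(m) ∧ ¬S(l))
The quantifier ∀j sits under an odd number of negations (counting the antecedent side of each →), so it flips to ∃j.

existential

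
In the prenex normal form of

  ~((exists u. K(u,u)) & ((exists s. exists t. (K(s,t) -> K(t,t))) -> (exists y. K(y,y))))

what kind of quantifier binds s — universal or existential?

existential

Rewrite implications/biconditionals: A → B as ¬A ∨ B.
  ~((exists u. K(u,u)) & (~(exists s. exists t. (~K(s,t) | K(t,t))) | (exists y. K(y,y))))
Push ¬ through the quantifiers and connectives to reach negation normal form:
  (forall u. ~K(u,u)) | (exists s. exists t. (~K(s,t) | K(t,t))) & (forall y. ~K(y,y))
All bound variables are already distinct, so no renaming is needed.
Extract every quantifier outward, since the variables are now distinct and don't occur free across branches:
  forall u. exists s. exists t. forall y. (~K(u,u) | (~K(s,t) | K(t,t)) & ~K(y,y))
The quantifier exists s sits under an even number of negations (counting the antecedent side of each →), so it remains existential.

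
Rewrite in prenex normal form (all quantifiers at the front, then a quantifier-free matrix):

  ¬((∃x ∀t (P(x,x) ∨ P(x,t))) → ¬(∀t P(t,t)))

∃x ∀t ∀w ((P(x,x) ∨ P(x,t)) ∧ P(w,w))

First replace A → B with ¬A ∨ B.
  ¬(¬(∃x ∀t (P(x,x) ∨ P(x,t))) ∨ ¬(∀t P(t,t)))
Move each ¬ inward, flipping quantifiers it crosses:
  (∃x ∀t (P(x,x) ∨ P(x,t))) ∧ (∀t P(t,t))
Standardize variables apart so no two quantifiers bind the same name: t↦w.
  (∃x ∀t (P(x,x) ∨ P(x,t))) ∧ (∀w P(w,w))
Finally move all quantifiers to the prefix:
  ∃x ∀t ∀w ((P(x,x) ∨ P(x,t)) ∧ P(w,w))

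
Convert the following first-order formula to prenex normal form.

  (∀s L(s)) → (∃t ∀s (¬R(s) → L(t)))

∃s ∃t ∀z1 (¬L(s) ∨ R(z1) ∨ L(t))

Eliminate → and ↔ using ¬ and ∨.
  ¬(∀s L(s)) ∨ (∃t ∀s (¬¬R(s) ∨ L(t)))
Drive negations inward (¬∀x A ≡ ∃x ¬A, ¬∃x A ≡ ∀x ¬A, De Morgan for ∧/∨):
  (∃s ¬L(s)) ∨ (∃t ∀s (R(s) ∨ L(t)))
Rename bound variables to avoid capture: s↦z1.
  (∃s ¬L(s)) ∨ (∃t ∀z1 (R(z1) ∨ L(t)))
Extract every quantifier outward, since the variables are now distinct and don't occur free across branches:
  ∃s ∃t ∀z1 (¬L(s) ∨ R(z1) ∨ L(t))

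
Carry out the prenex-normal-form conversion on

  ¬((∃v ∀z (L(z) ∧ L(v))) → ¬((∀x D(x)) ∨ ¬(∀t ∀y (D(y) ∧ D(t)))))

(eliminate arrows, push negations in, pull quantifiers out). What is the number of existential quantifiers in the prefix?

3

Eliminate → and ↔ using ¬ and ∨.
  ¬(¬(∃v ∀z (L(z) ∧ L(v))) ∨ ¬((∀x D(x)) ∨ ¬(∀t ∀y (D(y) ∧ D(t)))))
Push ¬ through the quantifiers and connectives to reach negation normal form:
  (∃v ∀z (L(z) ∧ L(v))) ∧ ((∀x D(x)) ∨ (∃t ∃y (¬D(y) ∨ ¬D(t))))
All bound variables are already distinct, so no renaming is needed.
Extract every quantifier outward, since the variables are now distinct and don't occur free across branches:
  ∃v ∀z ∀x ∃t ∃y (L(z) ∧ L(v) ∧ (D(x) ∨ ¬D(y) ∨ ¬D(t)))
The prefix is ∃v ∀z ∀x ∃t ∃y: 2 universal, 3 existential.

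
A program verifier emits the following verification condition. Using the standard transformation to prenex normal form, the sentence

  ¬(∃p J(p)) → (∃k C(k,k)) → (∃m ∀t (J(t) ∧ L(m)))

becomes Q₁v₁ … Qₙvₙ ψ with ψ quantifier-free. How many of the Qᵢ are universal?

2

Rewrite implications/biconditionals: A → B as ¬A ∨ B.
  ¬¬(∃p J(p)) ∨ ¬(∃k C(k,k)) ∨ (∃m ∀t (J(t) ∧ L(m)))
Drive negations inward (¬∀x A ≡ ∃x ¬A, ¬∃x A ≡ ∀x ¬A, De Morgan for ∧/∨):
  (∃p J(p)) ∨ (∀k ¬C(k,k)) ∨ (∃m ∀t (J(t) ∧ L(m)))
Pull the quantifiers to the front (each side's bound variable is not free in the other side):
  ∃p ∀k ∃m ∀t (J(p) ∨ ¬C(k,k) ∨ J(t) ∧ L(m))
The prefix is ∃p ∀k ∃m ∀t: 2 universal, 2 existential.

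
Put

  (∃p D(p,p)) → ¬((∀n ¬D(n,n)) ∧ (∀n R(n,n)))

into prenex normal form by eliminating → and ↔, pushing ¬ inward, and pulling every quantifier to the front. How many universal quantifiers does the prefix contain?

First replace A → B with ¬A ∨ B.
  ¬(∃p D(p,p)) ∨ ¬((∀n ¬D(n,n)) ∧ (∀n R(n,n)))
Move each ¬ inward, flipping quantifiers it crosses:
  (∀p ¬D(p,p)) ∨ (∃n D(n,n)) ∨ (∃n ¬R(n,n))
Standardize variables apart so no two quantifiers bind the same name: n↦b.
  (∀p ¬D(p,p)) ∨ (∃n D(n,n)) ∨ (∃b ¬R(b,b))
Pull the quantifiers to the front (each side's bound variable is not free in the other side):
  ∀p ∃n ∃b (¬D(p,p) ∨ D(n,n) ∨ ¬R(b,b))
The prefix is ∀p ∃n ∃b: 1 universal, 2 existential.

1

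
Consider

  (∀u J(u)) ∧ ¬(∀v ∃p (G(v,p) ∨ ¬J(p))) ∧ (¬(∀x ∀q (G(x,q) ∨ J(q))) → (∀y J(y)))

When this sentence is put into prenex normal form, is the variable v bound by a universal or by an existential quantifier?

Eliminate → and ↔ using ¬ and ∨.
  (∀u J(u)) ∧ ¬(∀v ∃p (G(v,p) ∨ ¬J(p))) ∧ (¬¬(∀x ∀q (G(x,q) ∨ J(q))) ∨ (∀y J(y)))
Push ¬ through the quantifiers and connectives to reach negation normal form:
  (∀u J(u)) ∧ (∃v ∀p (¬G(v,p) ∧ J(p))) ∧ ((∀x ∀q (G(x,q) ∨ J(q))) ∨ (∀y J(y)))
All bound variables are already distinct, so no renaming is needed.
Finally move all quantifiers to the prefix:
  ∀u ∃v ∀p ∀x ∀q ∀y (J(u) ∧ ¬G(v,p) ∧ J(p) ∧ (G(x,q) ∨ J(q) ∨ J(y)))
The quantifier ∀v sits under an odd number of negations (counting the antecedent side of each →), so it flips to ∃v.

existential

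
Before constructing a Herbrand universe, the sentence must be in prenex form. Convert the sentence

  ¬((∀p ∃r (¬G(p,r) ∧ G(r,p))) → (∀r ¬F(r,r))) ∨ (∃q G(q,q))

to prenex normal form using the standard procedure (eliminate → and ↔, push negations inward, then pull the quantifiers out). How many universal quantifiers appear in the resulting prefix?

First replace A → B with ¬A ∨ B.
  ¬(¬(∀p ∃r (¬G(p,r) ∧ G(r,p))) ∨ (∀r ¬F(r,r))) ∨ (∃q G(q,q))
Push ¬ through the quantifiers and connectives to reach negation normal form:
  (∀p ∃r (¬G(p,r) ∧ G(r,p))) ∧ (∃r F(r,r)) ∨ (∃q G(q,q))
Rename bound variables to avoid capture: r↦y.
  (∀p ∃r (¬G(p,r) ∧ G(r,p))) ∧ (∃y F(y,y)) ∨ (∃q G(q,q))
Finally move all quantifiers to the prefix:
  ∀p ∃r ∃y ∃q (¬G(p,r) ∧ G(r,p) ∧ F(y,y) ∨ G(q,q))
The prefix is ∀p ∃r ∃y ∃q: 1 universal, 3 existential.

1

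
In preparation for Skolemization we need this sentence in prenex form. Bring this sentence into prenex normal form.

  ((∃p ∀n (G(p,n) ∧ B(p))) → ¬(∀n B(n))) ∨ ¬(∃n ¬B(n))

First replace A → B with ¬A ∨ B.
  ¬(∃p ∀n (G(p,n) ∧ B(p))) ∨ ¬(∀n B(n)) ∨ ¬(∃n ¬B(n))
Push ¬ through the quantifiers and connectives to reach negation normal form:
  (∀p ∃n (¬G(p,n) ∨ ¬B(p))) ∨ (∃n ¬B(n)) ∨ (∀n B(n))
Give each quantifier a distinct variable: n↦z1, n↦w1.
  (∀p ∃n (¬G(p,n) ∨ ¬B(p))) ∨ (∃z1 ¬B(z1)) ∨ (∀w1 B(w1))
Pull the quantifiers to the front (each side's bound variable is not free in the other side):
  ∀p ∃n ∃z1 ∀w1 (¬G(p,n) ∨ ¬B(p) ∨ ¬B(z1) ∨ B(w1))

∀p ∃n ∃z1 ∀w1 (¬G(p,n) ∨ ¬B(p) ∨ ¬B(z1) ∨ B(w1))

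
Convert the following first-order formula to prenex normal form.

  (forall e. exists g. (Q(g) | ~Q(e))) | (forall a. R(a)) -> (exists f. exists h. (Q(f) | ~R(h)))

First replace A → B with ¬A ∨ B.
  ~((forall e. exists g. (Q(g) | ~Q(e))) | (forall a. R(a))) | (exists f. exists h. (Q(f) | ~R(h)))
Drive negations inward (¬∀x A ≡ ∃x ¬A, ¬∃x A ≡ ∀x ¬A, De Morgan for ∧/∨):
  (exists e. forall g. (~Q(g) & Q(e))) & (exists a. ~R(a)) | (exists f. exists h. (Q(f) | ~R(h)))
All bound variables are already distinct, so no renaming is needed.
Finally move all quantifiers to the prefix:
  exists e. forall g. exists a. exists f. exists h. (~Q(g) & Q(e) & ~R(a) | Q(f) | ~R(h))

exists e. forall g. exists a. exists f. exists h. (~Q(g) & Q(e) & ~R(a) | Q(f) | ~R(h))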